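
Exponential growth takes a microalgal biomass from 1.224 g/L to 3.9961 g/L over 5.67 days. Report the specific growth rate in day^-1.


mu = ln(X2/X1) / dt
= ln(3.9961/1.224) / 5.67
= 0.2087 per day

0.2087 per day


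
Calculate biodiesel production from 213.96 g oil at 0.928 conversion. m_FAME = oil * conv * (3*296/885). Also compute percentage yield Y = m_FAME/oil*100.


m_FAME = oil * conv * (3 * 296 / 885) = oil * conv * (888/885)
= 213.96 * 0.928 * 888 / 885
= 199.2279 g
Y = m_FAME / oil * 100 = conv * (888/885) * 100
= 0.928 * 888 / 885 * 100
= 93.11%

199.2279 g FAME; Y = 93.11%


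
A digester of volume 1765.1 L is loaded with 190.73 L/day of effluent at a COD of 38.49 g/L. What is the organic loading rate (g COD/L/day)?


OLR = Q * S / V
= 190.73 * 38.49 / 1765.1
= 4.1591 g/L/day

4.1591 g/L/day


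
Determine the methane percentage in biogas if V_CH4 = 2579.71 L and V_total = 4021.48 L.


CH4% = V_CH4 / V_total * 100
= 2579.71 / 4021.48 * 100
= 64.1483%

64.1483%


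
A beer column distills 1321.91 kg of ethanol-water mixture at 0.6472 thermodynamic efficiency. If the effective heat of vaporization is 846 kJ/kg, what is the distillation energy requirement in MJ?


E = m * 846 / (eta * 1000)
= 1321.91 * 846 / (0.6472 * 1000)
= 1727.9602 MJ

1727.9602 MJ


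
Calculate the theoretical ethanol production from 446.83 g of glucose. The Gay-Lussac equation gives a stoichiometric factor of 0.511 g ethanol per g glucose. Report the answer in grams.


Theoretical ethanol yield: m_EtOH = 0.511 * m_glucose
m_EtOH = 0.511 * 446.83 = 228.3301 g

228.3301 g


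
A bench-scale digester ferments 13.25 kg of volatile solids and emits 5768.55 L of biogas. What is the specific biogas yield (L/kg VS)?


Y = V / VS
= 5768.55 / 13.25
= 435.3623 L/kg VS

435.3623 L/kg VS


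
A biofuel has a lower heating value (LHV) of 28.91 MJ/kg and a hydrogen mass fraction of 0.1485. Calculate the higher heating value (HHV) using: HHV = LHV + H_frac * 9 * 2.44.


HHV = LHV + H_frac * 9 * 2.44
= 28.91 + 0.1485 * 9 * 2.44
= 32.1711 MJ/kg

32.1711 MJ/kg


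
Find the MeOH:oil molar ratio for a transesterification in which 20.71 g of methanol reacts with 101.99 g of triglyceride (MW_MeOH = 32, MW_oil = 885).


Molar ratio = n_MeOH / n_oil = (MeOH/32) / (oil/885) = (MeOH * 885) / (32 * oil)
= (20.71 * 885) / (32 * 101.99)
= 5.6159

5.6159


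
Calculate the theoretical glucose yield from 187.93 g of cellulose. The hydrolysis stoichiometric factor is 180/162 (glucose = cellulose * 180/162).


glucose = cellulose * 180/162
= 187.93 * 180/162
= 208.8111 g

208.8111 g


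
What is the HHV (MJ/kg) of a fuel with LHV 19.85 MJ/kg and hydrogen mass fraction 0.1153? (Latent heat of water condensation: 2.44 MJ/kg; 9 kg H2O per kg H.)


HHV = LHV + H_frac * 9 * 2.44
= 19.85 + 0.1153 * 9 * 2.44
= 22.3820 MJ/kg

22.3820 MJ/kg


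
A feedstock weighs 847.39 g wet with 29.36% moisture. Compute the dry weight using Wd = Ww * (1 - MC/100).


Wd = Ww * (1 - MC/100)
= 847.39 * (1 - 29.36/100)
= 598.5963 g

598.5963 g


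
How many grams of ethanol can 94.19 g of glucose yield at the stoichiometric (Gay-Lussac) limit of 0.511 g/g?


Theoretical ethanol yield: m_EtOH = 0.511 * m_glucose
m_EtOH = 0.511 * 94.19 = 48.1311 g

48.1311 g


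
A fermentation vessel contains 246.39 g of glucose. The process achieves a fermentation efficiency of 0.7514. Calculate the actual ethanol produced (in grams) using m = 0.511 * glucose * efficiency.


Actual ethanol: m = 0.511 * 246.39 * 0.7514
m = 94.6052 g

94.6052 g


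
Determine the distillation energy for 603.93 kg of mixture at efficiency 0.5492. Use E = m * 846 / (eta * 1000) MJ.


E = m * 846 / (eta * 1000)
= 603.93 * 846 / (0.5492 * 1000)
= 930.3073 MJ

930.3073 MJ


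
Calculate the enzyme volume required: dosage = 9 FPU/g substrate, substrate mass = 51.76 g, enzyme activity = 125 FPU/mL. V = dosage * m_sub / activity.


V = dosage * m_sub / activity
V = 9 * 51.76 / 125
V = 3.7267 mL

3.7267 mL


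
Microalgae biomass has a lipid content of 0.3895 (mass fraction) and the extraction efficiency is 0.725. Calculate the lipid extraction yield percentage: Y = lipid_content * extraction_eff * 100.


Y = lipid_content * extraction_eff * 100
= 0.3895 * 0.725 * 100
= 28.2388%

28.2388%


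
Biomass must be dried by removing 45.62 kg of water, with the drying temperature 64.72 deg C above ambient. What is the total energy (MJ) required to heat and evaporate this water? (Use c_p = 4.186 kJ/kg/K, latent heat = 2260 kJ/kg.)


E = m_water * (4.186 * dT + 2260) / 1000
= 45.62 * (4.186 * 64.72 + 2260) / 1000
= 115.4605 MJ

115.4605 MJ


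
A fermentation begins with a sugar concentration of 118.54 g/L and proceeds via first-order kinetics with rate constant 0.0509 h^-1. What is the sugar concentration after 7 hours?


S = S0 * exp(-k * t)
S = 118.54 * exp(-0.0509 * 7)
S = 83.0091 g/L

83.0091 g/L


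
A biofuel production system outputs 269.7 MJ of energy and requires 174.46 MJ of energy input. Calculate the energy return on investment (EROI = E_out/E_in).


EROI = E_out / E_in
= 269.7 / 174.46
= 1.5459

1.5459


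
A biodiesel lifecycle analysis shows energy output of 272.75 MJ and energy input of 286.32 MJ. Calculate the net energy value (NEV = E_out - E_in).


NEV = E_out - E_in
= 272.75 - 286.32
= -13.5700 MJ

-13.5700 MJ


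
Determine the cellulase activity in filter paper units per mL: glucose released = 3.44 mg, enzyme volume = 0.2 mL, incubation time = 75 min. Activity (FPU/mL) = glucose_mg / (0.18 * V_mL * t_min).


Activity = glucose_mg / (0.18 mg/umol * V_mL * t_min)
= 3.44 / (0.18 * 0.2 * 75)
= 1.2741 FPU/mL

1.2741 FPU/mL


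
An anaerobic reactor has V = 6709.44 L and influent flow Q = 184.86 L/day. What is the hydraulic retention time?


HRT = V / Q
= 6709.44 / 184.86
= 36.2947 days

36.2947 days


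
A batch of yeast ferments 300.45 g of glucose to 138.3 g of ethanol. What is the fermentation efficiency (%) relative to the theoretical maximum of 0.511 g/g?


Fermentation efficiency = (actual / (0.511 * glucose)) * 100
= (138.3 / (0.511 * 300.45)) * 100
= 90.0801%

90.0801%


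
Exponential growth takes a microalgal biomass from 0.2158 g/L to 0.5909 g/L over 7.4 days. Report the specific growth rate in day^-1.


mu = ln(X2/X1) / dt
= ln(0.5909/0.2158) / 7.4
= 0.1361 per day

0.1361 per day


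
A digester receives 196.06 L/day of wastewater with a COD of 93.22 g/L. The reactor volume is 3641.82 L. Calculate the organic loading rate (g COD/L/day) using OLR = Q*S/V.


OLR = Q * S / V
= 196.06 * 93.22 / 3641.82
= 5.0186 g/L/day

5.0186 g/L/day


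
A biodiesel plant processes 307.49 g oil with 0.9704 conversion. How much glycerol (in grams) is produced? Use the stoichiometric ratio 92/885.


glycerol = oil * conv * (92/885)
= 307.49 * 0.9704 * 92 / 885
= 31.0189 g

31.0189 g


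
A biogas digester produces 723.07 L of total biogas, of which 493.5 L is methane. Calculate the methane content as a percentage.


CH4% = V_CH4 / V_total * 100
= 493.5 / 723.07 * 100
= 68.2507%

68.2507%


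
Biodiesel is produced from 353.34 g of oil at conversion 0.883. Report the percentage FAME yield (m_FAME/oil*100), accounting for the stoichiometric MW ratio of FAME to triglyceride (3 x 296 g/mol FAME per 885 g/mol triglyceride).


m_FAME = oil * conv * (3 * 296 / 885) = oil * conv * (888/885)
= 353.34 * 0.883 * 888 / 885
= 313.0568 g
Y = m_FAME / oil * 100 = conv * (888/885) * 100
= 0.883 * 888 / 885 * 100
= 88.60%

88.60%


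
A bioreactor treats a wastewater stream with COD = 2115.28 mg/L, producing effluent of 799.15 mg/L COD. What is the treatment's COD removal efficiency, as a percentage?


eta = (COD_in - COD_out) / COD_in * 100
= (2115.28 - 799.15) / 2115.28 * 100
= 62.2201%

62.2201%


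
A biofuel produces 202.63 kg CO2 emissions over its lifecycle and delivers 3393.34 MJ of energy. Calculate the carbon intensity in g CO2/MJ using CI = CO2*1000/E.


CI = CO2 * 1000 / E
= 202.63 * 1000 / 3393.34
= 59.7140 g CO2/MJ

59.7140 g CO2/MJ


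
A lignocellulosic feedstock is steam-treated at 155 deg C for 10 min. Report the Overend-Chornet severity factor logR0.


logR0 = log10(t * exp((T - 100) / 14.75))
= log10(10 * exp((155 - 100) / 14.75))
= 2.6194

2.6194


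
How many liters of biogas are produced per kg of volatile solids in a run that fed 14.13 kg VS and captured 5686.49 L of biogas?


Y = V / VS
= 5686.49 / 14.13
= 402.4409 L/kg VS

402.4409 L/kg VS


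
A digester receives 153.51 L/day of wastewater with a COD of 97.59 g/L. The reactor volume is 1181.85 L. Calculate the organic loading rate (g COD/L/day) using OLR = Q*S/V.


OLR = Q * S / V
= 153.51 * 97.59 / 1181.85
= 12.6759 g/L/day

12.6759 g/L/day


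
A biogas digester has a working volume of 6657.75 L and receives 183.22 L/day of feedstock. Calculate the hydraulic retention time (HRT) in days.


HRT = V / Q
= 6657.75 / 183.22
= 36.3375 days

36.3375 days


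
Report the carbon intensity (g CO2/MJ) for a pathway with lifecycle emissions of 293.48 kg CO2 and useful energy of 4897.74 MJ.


CI = CO2 * 1000 / E
= 293.48 * 1000 / 4897.74
= 59.9215 g CO2/MJ

59.9215 g CO2/MJ


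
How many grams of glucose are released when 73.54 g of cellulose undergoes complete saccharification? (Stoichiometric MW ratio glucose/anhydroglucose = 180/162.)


glucose = cellulose * 180/162
= 73.54 * 180/162
= 81.7111 g

81.7111 g


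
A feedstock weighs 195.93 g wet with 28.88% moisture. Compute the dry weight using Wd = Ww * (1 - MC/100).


Wd = Ww * (1 - MC/100)
= 195.93 * (1 - 28.88/100)
= 139.3454 g

139.3454 g


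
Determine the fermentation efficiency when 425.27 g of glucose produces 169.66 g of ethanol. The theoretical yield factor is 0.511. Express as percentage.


Fermentation efficiency = (actual / (0.511 * glucose)) * 100
= (169.66 / (0.511 * 425.27)) * 100
= 78.0717%

78.0717%


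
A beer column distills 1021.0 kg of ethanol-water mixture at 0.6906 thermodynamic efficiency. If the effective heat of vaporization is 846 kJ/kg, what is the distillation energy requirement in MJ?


E = m * 846 / (eta * 1000)
= 1021.0 * 846 / (0.6906 * 1000)
= 1250.7472 MJ

1250.7472 MJ


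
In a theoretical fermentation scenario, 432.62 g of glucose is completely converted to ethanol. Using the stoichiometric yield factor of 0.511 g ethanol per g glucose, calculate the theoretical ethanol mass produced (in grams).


Theoretical ethanol yield: m_EtOH = 0.511 * m_glucose
m_EtOH = 0.511 * 432.62 = 221.0688 g

221.0688 g


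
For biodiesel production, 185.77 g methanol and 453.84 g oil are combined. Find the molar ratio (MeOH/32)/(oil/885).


Molar ratio = n_MeOH / n_oil = (MeOH/32) / (oil/885) = (MeOH * 885) / (32 * oil)
= (185.77 * 885) / (32 * 453.84)
= 11.3205

11.3205


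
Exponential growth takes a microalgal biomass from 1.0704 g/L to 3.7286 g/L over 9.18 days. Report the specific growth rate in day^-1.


mu = ln(X2/X1) / dt
= ln(3.7286/1.0704) / 9.18
= 0.1359 per day

0.1359 per day


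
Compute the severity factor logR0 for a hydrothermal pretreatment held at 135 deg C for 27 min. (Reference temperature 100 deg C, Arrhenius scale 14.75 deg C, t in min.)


logR0 = log10(t * exp((T - 100) / 14.75))
= log10(27 * exp((135 - 100) / 14.75))
= 2.4619

2.4619


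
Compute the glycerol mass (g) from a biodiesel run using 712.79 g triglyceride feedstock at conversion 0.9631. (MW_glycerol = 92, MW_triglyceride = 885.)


glycerol = oil * conv * (92/885)
= 712.79 * 0.9631 * 92 / 885
= 71.3637 g

71.3637 g


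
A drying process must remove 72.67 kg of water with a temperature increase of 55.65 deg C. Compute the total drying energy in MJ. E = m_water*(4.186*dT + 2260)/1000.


E = m_water * (4.186 * dT + 2260) / 1000
= 72.67 * (4.186 * 55.65 + 2260) / 1000
= 181.1627 MJ

181.1627 MJ


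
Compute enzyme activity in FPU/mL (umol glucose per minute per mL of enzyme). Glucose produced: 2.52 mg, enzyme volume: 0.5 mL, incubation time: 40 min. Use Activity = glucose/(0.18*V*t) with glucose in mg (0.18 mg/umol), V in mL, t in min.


Activity = glucose_mg / (0.18 mg/umol * V_mL * t_min)
= 2.52 / (0.18 * 0.5 * 40)
= 0.7000 FPU/mL

0.7000 FPU/mL


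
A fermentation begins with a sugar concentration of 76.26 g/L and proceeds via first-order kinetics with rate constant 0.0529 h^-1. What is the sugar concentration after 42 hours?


S = S0 * exp(-k * t)
S = 76.26 * exp(-0.0529 * 42)
S = 8.2676 g/L

8.2676 g/L


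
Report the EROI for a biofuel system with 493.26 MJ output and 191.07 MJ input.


EROI = E_out / E_in
= 493.26 / 191.07
= 2.5816

2.5816


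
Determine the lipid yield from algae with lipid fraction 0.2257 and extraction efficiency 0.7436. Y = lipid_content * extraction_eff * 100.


Y = lipid_content * extraction_eff * 100
= 0.2257 * 0.7436 * 100
= 16.7831%

16.7831%


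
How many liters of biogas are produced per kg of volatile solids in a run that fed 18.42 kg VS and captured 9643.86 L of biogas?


Y = V / VS
= 9643.86 / 18.42
= 523.5537 L/kg VS

523.5537 L/kg VS


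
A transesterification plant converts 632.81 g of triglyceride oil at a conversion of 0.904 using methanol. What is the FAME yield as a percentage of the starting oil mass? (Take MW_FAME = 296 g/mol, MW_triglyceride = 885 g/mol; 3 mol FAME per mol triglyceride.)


m_FAME = oil * conv * (3 * 296 / 885) = oil * conv * (888/885)
= 632.81 * 0.904 * 888 / 885
= 573.9994 g
Y = m_FAME / oil * 100 = conv * (888/885) * 100
= 0.904 * 888 / 885 * 100
= 90.71%

90.71%


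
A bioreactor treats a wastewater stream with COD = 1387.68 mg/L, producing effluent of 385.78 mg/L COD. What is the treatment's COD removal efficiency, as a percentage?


eta = (COD_in - COD_out) / COD_in * 100
= (1387.68 - 385.78) / 1387.68 * 100
= 72.1996%

72.1996%


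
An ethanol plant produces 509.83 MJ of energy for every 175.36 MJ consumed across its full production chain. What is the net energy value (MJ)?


NEV = E_out - E_in
= 509.83 - 175.36
= 334.4700 MJ

334.4700 MJ


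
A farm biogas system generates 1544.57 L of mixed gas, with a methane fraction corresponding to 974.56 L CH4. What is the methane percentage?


CH4% = V_CH4 / V_total * 100
= 974.56 / 1544.57 * 100
= 63.0959%

63.0959%


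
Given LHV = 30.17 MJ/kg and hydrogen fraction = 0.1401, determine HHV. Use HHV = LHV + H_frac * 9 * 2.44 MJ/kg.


HHV = LHV + H_frac * 9 * 2.44
= 30.17 + 0.1401 * 9 * 2.44
= 33.2466 MJ/kg

33.2466 MJ/kg


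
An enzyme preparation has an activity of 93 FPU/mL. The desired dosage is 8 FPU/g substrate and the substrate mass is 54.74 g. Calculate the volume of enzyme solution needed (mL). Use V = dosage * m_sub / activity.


V = dosage * m_sub / activity
V = 8 * 54.74 / 93
V = 4.7088 mL

4.7088 mL


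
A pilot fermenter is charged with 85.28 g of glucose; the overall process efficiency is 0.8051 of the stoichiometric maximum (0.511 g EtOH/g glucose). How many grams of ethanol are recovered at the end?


Actual ethanol: m = 0.511 * 85.28 * 0.8051
m = 35.0847 g

35.0847 g


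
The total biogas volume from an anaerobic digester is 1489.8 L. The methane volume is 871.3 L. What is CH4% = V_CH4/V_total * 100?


CH4% = V_CH4 / V_total * 100
= 871.3 / 1489.8 * 100
= 58.4844%

58.4844%


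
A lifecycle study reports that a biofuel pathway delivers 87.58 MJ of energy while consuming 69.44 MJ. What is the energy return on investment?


EROI = E_out / E_in
= 87.58 / 69.44
= 1.2612

1.2612


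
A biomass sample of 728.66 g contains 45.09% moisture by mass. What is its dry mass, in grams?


Wd = Ww * (1 - MC/100)
= 728.66 * (1 - 45.09/100)
= 400.1072 g

400.1072 g


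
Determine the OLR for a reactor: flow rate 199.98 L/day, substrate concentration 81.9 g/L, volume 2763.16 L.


OLR = Q * S / V
= 199.98 * 81.9 / 2763.16
= 5.9274 g/L/day

5.9274 g/L/day


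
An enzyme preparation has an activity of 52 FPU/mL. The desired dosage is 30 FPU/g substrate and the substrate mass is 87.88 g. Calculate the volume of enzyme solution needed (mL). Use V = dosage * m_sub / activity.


V = dosage * m_sub / activity
V = 30 * 87.88 / 52
V = 50.7000 mL

50.7000 mL


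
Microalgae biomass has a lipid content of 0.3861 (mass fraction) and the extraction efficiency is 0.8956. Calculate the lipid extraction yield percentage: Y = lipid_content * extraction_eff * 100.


Y = lipid_content * extraction_eff * 100
= 0.3861 * 0.8956 * 100
= 34.5791%

34.5791%


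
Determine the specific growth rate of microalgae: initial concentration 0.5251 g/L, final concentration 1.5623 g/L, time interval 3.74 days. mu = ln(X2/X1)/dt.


mu = ln(X2/X1) / dt
= ln(1.5623/0.5251) / 3.74
= 0.2915 per day

0.2915 per day


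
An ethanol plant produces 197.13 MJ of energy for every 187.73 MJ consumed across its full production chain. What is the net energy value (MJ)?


NEV = E_out - E_in
= 197.13 - 187.73
= 9.4000 MJ

9.4000 MJ


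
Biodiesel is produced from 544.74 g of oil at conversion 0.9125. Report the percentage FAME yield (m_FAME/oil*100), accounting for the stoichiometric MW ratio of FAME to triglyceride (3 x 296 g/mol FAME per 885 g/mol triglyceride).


m_FAME = oil * conv * (3 * 296 / 885) = oil * conv * (888/885)
= 544.74 * 0.9125 * 888 / 885
= 498.7603 g
Y = m_FAME / oil * 100 = conv * (888/885) * 100
= 0.9125 * 888 / 885 * 100
= 91.56%

91.56%


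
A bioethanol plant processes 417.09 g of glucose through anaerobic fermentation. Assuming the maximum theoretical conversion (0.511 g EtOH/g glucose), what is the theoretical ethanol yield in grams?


Theoretical ethanol yield: m_EtOH = 0.511 * m_glucose
m_EtOH = 0.511 * 417.09 = 213.1330 g

213.1330 g


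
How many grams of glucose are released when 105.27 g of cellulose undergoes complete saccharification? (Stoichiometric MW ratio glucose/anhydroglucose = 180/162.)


glucose = cellulose * 180/162
= 105.27 * 180/162
= 116.9667 g

116.9667 g


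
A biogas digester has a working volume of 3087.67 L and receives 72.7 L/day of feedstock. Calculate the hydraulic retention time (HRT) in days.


HRT = V / Q
= 3087.67 / 72.7
= 42.4714 days

42.4714 days


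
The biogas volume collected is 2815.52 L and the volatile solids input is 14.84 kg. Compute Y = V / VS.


Y = V / VS
= 2815.52 / 14.84
= 189.7251 L/kg VS

189.7251 L/kg VS


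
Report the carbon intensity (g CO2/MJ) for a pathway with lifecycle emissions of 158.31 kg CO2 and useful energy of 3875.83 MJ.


CI = CO2 * 1000 / E
= 158.31 * 1000 / 3875.83
= 40.8454 g CO2/MJ

40.8454 g CO2/MJ


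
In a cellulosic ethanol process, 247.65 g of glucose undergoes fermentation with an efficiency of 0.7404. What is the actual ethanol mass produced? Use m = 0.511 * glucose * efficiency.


Actual ethanol: m = 0.511 * 247.65 * 0.7404
m = 93.6970 g

93.6970 g


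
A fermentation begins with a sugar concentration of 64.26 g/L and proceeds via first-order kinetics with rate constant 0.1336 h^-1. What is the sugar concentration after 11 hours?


S = S0 * exp(-k * t)
S = 64.26 * exp(-0.1336 * 11)
S = 14.7809 g/L

14.7809 g/L


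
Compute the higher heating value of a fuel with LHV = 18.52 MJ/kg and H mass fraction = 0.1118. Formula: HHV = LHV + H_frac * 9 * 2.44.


HHV = LHV + H_frac * 9 * 2.44
= 18.52 + 0.1118 * 9 * 2.44
= 20.9751 MJ/kg

20.9751 MJ/kg


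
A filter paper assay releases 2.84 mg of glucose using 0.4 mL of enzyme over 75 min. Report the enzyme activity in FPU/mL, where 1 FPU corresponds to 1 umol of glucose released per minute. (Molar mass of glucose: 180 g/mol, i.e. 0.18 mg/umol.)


Activity = glucose_mg / (0.18 mg/umol * V_mL * t_min)
= 2.84 / (0.18 * 0.4 * 75)
= 0.5259 FPU/mL

0.5259 FPU/mL


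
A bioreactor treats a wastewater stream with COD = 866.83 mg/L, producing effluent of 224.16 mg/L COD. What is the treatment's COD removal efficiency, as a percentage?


eta = (COD_in - COD_out) / COD_in * 100
= (866.83 - 224.16) / 866.83 * 100
= 74.1403%

74.1403%


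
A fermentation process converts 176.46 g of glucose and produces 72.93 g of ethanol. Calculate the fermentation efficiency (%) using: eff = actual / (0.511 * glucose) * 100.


Fermentation efficiency = (actual / (0.511 * glucose)) * 100
= (72.93 / (0.511 * 176.46)) * 100
= 80.8796%

80.8796%


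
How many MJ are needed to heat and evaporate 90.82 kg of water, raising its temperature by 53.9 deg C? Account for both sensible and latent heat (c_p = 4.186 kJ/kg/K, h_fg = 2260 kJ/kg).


E = m_water * (4.186 * dT + 2260) / 1000
= 90.82 * (4.186 * 53.9 + 2260) / 1000
= 225.7445 MJ

225.7445 MJ


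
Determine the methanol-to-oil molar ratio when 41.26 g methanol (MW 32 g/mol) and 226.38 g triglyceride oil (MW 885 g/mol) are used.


Molar ratio = n_MeOH / n_oil = (MeOH/32) / (oil/885) = (MeOH * 885) / (32 * oil)
= (41.26 * 885) / (32 * 226.38)
= 5.0406

5.0406


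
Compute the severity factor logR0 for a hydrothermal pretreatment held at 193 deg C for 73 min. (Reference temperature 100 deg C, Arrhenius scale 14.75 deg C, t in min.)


logR0 = log10(t * exp((T - 100) / 14.75))
= log10(73 * exp((193 - 100) / 14.75))
= 4.6016

4.6016


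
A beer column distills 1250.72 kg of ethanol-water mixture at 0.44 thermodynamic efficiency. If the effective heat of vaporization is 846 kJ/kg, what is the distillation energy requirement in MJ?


E = m * 846 / (eta * 1000)
= 1250.72 * 846 / (0.44 * 1000)
= 2404.7935 MJ

2404.7935 MJ


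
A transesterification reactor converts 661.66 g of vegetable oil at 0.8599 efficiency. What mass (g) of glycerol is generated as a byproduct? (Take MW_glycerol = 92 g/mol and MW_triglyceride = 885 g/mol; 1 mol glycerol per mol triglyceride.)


glycerol = oil * conv * (92/885)
= 661.66 * 0.8599 * 92 / 885
= 59.1463 g

59.1463 g


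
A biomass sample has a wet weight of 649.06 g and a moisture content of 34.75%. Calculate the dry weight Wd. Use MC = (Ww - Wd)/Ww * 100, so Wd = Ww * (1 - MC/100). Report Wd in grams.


Wd = Ww * (1 - MC/100)
= 649.06 * (1 - 34.75/100)
= 423.5117 g

423.5117 g


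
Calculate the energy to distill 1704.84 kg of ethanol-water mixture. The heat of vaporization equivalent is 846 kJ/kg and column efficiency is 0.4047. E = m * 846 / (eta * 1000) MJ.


E = m * 846 / (eta * 1000)
= 1704.84 * 846 / (0.4047 * 1000)
= 3563.8612 MJ

3563.8612 MJ


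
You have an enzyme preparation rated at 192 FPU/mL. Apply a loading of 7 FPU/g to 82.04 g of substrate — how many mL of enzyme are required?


V = dosage * m_sub / activity
V = 7 * 82.04 / 192
V = 2.9910 mL

2.9910 mL


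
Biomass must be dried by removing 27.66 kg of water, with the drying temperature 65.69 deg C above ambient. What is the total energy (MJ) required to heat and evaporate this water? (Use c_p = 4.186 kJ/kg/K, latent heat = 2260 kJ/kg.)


E = m_water * (4.186 * dT + 2260) / 1000
= 27.66 * (4.186 * 65.69 + 2260) / 1000
= 70.1175 MJ

70.1175 MJ


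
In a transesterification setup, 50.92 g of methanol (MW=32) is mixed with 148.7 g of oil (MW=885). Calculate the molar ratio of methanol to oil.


Molar ratio = n_MeOH / n_oil = (MeOH/32) / (oil/885) = (MeOH * 885) / (32 * oil)
= (50.92 * 885) / (32 * 148.7)
= 9.4705

9.4705


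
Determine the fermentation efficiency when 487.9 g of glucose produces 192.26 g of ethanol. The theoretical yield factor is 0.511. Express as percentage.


Fermentation efficiency = (actual / (0.511 * glucose)) * 100
= (192.26 / (0.511 * 487.9)) * 100
= 77.1147%

77.1147%


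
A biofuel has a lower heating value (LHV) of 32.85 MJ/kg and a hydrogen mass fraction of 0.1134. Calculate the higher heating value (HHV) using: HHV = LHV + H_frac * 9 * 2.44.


HHV = LHV + H_frac * 9 * 2.44
= 32.85 + 0.1134 * 9 * 2.44
= 35.3403 MJ/kg

35.3403 MJ/kg


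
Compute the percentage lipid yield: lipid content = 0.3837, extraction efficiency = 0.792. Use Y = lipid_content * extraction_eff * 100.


Y = lipid_content * extraction_eff * 100
= 0.3837 * 0.792 * 100
= 30.3890%

30.3890%


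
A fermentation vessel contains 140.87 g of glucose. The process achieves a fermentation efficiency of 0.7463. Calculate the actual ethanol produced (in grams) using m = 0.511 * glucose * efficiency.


Actual ethanol: m = 0.511 * 140.87 * 0.7463
m = 53.7221 g

53.7221 g


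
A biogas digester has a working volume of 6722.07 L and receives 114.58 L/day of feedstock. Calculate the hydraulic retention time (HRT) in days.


HRT = V / Q
= 6722.07 / 114.58
= 58.6670 days

58.6670 days


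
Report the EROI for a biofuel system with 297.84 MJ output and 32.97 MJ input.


EROI = E_out / E_in
= 297.84 / 32.97
= 9.0337

9.0337


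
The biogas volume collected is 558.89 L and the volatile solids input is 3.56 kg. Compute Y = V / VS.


Y = V / VS
= 558.89 / 3.56
= 156.9916 L/kg VS

156.9916 L/kg VS


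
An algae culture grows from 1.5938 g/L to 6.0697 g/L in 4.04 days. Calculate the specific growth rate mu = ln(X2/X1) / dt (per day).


mu = ln(X2/X1) / dt
= ln(6.0697/1.5938) / 4.04
= 0.3310 per day

0.3310 per day


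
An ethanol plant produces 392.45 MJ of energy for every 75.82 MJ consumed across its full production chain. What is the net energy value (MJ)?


NEV = E_out - E_in
= 392.45 - 75.82
= 316.6300 MJ

316.6300 MJ


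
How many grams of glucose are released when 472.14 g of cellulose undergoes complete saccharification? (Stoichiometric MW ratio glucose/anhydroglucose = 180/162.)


glucose = cellulose * 180/162
= 472.14 * 180/162
= 524.6000 g

524.6000 g


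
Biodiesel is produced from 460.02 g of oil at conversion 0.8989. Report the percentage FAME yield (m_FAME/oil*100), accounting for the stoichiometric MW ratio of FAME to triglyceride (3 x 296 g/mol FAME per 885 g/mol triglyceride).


m_FAME = oil * conv * (3 * 296 / 885) = oil * conv * (888/885)
= 460.02 * 0.8989 * 888 / 885
= 414.9137 g
Y = m_FAME / oil * 100 = conv * (888/885) * 100
= 0.8989 * 888 / 885 * 100
= 90.19%

90.19%


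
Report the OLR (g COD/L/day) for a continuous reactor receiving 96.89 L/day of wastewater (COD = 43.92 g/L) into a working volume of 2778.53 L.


OLR = Q * S / V
= 96.89 * 43.92 / 2778.53
= 1.5315 g/L/day

1.5315 g/L/day


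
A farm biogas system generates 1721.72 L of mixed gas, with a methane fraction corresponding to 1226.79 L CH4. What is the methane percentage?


CH4% = V_CH4 / V_total * 100
= 1226.79 / 1721.72 * 100
= 71.2537%

71.2537%


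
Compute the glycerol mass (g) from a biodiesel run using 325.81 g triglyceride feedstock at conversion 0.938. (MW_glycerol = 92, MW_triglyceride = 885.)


glycerol = oil * conv * (92/885)
= 325.81 * 0.938 * 92 / 885
= 31.7696 g

31.7696 g


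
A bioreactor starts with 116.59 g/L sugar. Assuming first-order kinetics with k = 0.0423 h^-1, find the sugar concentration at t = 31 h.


S = S0 * exp(-k * t)
S = 116.59 * exp(-0.0423 * 31)
S = 31.4175 g/L

31.4175 g/L


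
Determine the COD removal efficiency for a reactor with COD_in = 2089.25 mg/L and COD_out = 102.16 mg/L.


eta = (COD_in - COD_out) / COD_in * 100
= (2089.25 - 102.16) / 2089.25 * 100
= 95.1102%

95.1102%


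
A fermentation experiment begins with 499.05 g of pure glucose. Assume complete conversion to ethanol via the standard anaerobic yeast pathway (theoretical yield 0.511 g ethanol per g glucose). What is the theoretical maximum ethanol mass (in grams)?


Theoretical ethanol yield: m_EtOH = 0.511 * m_glucose
m_EtOH = 0.511 * 499.05 = 255.0146 g

255.0146 g


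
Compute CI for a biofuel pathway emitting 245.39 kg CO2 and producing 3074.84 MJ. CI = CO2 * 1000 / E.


CI = CO2 * 1000 / E
= 245.39 * 1000 / 3074.84
= 79.8058 g CO2/MJ

79.8058 g CO2/MJ


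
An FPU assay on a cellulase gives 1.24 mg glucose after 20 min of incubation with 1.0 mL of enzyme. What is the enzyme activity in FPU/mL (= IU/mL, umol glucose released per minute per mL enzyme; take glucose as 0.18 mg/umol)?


Activity = glucose_mg / (0.18 mg/umol * V_mL * t_min)
= 1.24 / (0.18 * 1.0 * 20)
= 0.3444 FPU/mL

0.3444 FPU/mL


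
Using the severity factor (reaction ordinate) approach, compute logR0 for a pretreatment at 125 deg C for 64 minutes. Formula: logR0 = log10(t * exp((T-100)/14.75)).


logR0 = log10(t * exp((T - 100) / 14.75))
= log10(64 * exp((125 - 100) / 14.75))
= 2.5423

2.5423


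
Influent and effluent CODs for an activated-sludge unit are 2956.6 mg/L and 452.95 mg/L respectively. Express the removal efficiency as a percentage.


eta = (COD_in - COD_out) / COD_in * 100
= (2956.6 - 452.95) / 2956.6 * 100
= 84.6800%

84.6800%


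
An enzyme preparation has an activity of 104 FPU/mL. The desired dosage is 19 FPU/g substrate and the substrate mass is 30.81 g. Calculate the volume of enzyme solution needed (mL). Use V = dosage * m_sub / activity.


V = dosage * m_sub / activity
V = 19 * 30.81 / 104
V = 5.6288 mL

5.6288 mL


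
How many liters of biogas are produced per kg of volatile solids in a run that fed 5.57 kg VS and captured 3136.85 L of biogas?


Y = V / VS
= 3136.85 / 5.57
= 563.1688 L/kg VS

563.1688 L/kg VS


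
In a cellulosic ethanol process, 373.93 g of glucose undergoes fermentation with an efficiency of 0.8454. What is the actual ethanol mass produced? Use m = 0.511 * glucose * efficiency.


Actual ethanol: m = 0.511 * 373.93 * 0.8454
m = 161.5375 g

161.5375 g


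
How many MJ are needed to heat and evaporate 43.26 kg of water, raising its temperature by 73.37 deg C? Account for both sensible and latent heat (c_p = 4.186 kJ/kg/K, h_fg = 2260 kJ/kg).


E = m_water * (4.186 * dT + 2260) / 1000
= 43.26 * (4.186 * 73.37 + 2260) / 1000
= 111.0539 MJ

111.0539 MJ


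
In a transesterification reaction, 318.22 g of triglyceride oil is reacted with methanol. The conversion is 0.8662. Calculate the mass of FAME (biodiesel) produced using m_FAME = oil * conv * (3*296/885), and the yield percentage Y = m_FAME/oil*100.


m_FAME = oil * conv * (3 * 296 / 885) = oil * conv * (888/885)
= 318.22 * 0.8662 * 888 / 885
= 276.5765 g
Y = m_FAME / oil * 100 = conv * (888/885) * 100
= 0.8662 * 888 / 885 * 100
= 86.91%

276.5765 g FAME; Y = 86.91%


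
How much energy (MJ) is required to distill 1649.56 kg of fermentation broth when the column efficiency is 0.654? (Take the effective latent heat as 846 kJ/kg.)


E = m * 846 / (eta * 1000)
= 1649.56 * 846 / (0.654 * 1000)
= 2133.8345 MJ

2133.8345 MJ


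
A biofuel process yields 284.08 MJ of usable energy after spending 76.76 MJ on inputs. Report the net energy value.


NEV = E_out - E_in
= 284.08 - 76.76
= 207.3200 MJ

207.3200 MJ


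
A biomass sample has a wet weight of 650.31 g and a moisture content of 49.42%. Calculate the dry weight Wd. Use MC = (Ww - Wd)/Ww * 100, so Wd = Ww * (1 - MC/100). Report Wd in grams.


Wd = Ww * (1 - MC/100)
= 650.31 * (1 - 49.42/100)
= 328.9268 g

328.9268 g


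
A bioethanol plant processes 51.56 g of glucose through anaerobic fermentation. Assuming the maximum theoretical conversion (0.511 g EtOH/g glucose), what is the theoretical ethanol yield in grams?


Theoretical ethanol yield: m_EtOH = 0.511 * m_glucose
m_EtOH = 0.511 * 51.56 = 26.3472 g

26.3472 g


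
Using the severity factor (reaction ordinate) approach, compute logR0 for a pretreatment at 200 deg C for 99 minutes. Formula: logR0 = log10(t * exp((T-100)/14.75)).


logR0 = log10(t * exp((T - 100) / 14.75))
= log10(99 * exp((200 - 100) / 14.75))
= 4.9400

4.9400


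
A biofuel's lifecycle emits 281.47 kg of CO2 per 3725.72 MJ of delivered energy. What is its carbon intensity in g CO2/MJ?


CI = CO2 * 1000 / E
= 281.47 * 1000 / 3725.72
= 75.5478 g CO2/MJ

75.5478 g CO2/MJ


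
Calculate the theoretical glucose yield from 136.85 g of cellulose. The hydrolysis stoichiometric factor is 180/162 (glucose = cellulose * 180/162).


glucose = cellulose * 180/162
= 136.85 * 180/162
= 152.0556 g

152.0556 g


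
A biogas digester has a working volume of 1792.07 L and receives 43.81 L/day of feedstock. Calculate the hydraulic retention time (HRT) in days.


HRT = V / Q
= 1792.07 / 43.81
= 40.9055 days

40.9055 days


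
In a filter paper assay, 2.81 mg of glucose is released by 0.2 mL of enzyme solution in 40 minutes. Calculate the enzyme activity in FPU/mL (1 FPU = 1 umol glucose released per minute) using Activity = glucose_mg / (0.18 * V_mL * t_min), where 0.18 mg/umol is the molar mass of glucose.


Activity = glucose_mg / (0.18 mg/umol * V_mL * t_min)
= 2.81 / (0.18 * 0.2 * 40)
= 1.9514 FPU/mL

1.9514 FPU/mL


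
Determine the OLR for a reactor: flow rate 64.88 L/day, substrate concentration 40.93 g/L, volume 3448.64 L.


OLR = Q * S / V
= 64.88 * 40.93 / 3448.64
= 0.7700 g/L/day

0.7700 g/L/day


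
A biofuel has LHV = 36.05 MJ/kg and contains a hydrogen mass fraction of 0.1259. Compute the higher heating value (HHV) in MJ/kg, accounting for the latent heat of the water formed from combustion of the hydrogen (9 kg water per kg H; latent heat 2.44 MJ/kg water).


HHV = LHV + H_frac * 9 * 2.44
= 36.05 + 0.1259 * 9 * 2.44
= 38.8148 MJ/kg

38.8148 MJ/kg


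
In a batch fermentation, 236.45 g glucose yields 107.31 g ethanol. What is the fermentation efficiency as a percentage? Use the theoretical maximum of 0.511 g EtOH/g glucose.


Fermentation efficiency = (actual / (0.511 * glucose)) * 100
= (107.31 / (0.511 * 236.45)) * 100
= 88.8137%

88.8137%


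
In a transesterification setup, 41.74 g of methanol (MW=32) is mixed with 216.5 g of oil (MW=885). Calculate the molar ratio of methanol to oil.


Molar ratio = n_MeOH / n_oil = (MeOH/32) / (oil/885) = (MeOH * 885) / (32 * oil)
= (41.74 * 885) / (32 * 216.5)
= 5.3320

5.3320


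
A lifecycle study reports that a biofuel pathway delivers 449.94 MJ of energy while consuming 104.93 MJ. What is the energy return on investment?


EROI = E_out / E_in
= 449.94 / 104.93
= 4.2880

4.2880


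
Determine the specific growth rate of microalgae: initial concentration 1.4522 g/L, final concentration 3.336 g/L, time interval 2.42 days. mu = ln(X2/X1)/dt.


mu = ln(X2/X1) / dt
= ln(3.336/1.4522) / 2.42
= 0.3437 per day

0.3437 per day


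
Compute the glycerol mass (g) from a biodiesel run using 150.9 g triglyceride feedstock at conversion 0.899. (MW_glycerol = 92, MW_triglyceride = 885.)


glycerol = oil * conv * (92/885)
= 150.9 * 0.899 * 92 / 885
= 14.1024 g

14.1024 g


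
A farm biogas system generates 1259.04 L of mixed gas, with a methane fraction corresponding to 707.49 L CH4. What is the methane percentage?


CH4% = V_CH4 / V_total * 100
= 707.49 / 1259.04 * 100
= 56.1928%

56.1928%


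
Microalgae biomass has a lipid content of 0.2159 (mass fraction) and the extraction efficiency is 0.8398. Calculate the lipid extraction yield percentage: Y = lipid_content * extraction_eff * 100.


Y = lipid_content * extraction_eff * 100
= 0.2159 * 0.8398 * 100
= 18.1313%

18.1313%


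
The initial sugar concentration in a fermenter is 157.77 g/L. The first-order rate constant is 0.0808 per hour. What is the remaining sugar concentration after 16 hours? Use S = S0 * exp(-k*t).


S = S0 * exp(-k * t)
S = 157.77 * exp(-0.0808 * 16)
S = 43.3080 g/L

43.3080 g/L


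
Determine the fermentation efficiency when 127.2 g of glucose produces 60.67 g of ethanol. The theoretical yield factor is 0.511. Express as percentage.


Fermentation efficiency = (actual / (0.511 * glucose)) * 100
= (60.67 / (0.511 * 127.2)) * 100
= 93.3396%

93.3396%


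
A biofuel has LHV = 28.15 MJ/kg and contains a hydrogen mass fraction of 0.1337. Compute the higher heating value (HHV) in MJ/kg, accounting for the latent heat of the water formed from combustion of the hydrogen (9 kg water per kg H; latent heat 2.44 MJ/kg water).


HHV = LHV + H_frac * 9 * 2.44
= 28.15 + 0.1337 * 9 * 2.44
= 31.0861 MJ/kg

31.0861 MJ/kg


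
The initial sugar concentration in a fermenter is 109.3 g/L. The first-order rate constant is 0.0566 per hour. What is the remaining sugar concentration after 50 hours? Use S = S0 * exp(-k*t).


S = S0 * exp(-k * t)
S = 109.3 * exp(-0.0566 * 50)
S = 6.4501 g/L

6.4501 g/L


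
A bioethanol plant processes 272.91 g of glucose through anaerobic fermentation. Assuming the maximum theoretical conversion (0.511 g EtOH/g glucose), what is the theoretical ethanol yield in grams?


Theoretical ethanol yield: m_EtOH = 0.511 * m_glucose
m_EtOH = 0.511 * 272.91 = 139.4570 g

139.4570 g


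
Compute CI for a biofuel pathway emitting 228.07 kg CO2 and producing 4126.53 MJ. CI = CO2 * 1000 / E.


CI = CO2 * 1000 / E
= 228.07 * 1000 / 4126.53
= 55.2692 g CO2/MJ

55.2692 g CO2/MJ


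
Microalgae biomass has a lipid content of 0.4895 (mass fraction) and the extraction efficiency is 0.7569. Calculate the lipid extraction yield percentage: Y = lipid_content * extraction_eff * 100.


Y = lipid_content * extraction_eff * 100
= 0.4895 * 0.7569 * 100
= 37.0503%

37.0503%


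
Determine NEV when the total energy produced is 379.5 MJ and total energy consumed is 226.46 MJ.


NEV = E_out - E_in
= 379.5 - 226.46
= 153.0400 MJ

153.0400 MJ


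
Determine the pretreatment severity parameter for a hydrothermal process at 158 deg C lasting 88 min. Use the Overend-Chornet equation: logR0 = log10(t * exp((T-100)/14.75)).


logR0 = log10(t * exp((T - 100) / 14.75))
= log10(88 * exp((158 - 100) / 14.75))
= 3.6522

3.6522


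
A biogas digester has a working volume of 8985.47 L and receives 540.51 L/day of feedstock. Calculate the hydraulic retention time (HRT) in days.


HRT = V / Q
= 8985.47 / 540.51
= 16.6241 days

16.6241 days


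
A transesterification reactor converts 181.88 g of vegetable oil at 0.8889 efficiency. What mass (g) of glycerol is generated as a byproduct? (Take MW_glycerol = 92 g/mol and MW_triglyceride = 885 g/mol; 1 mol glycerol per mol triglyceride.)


glycerol = oil * conv * (92/885)
= 181.88 * 0.8889 * 92 / 885
= 16.8067 g

16.8067 g


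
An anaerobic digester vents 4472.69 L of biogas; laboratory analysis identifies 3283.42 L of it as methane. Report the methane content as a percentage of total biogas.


CH4% = V_CH4 / V_total * 100
= 3283.42 / 4472.69 * 100
= 73.4104%

73.4104%


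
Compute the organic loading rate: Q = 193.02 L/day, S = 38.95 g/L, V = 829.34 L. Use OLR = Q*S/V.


OLR = Q * S / V
= 193.02 * 38.95 / 829.34
= 9.0652 g/L/day

9.0652 g/L/day


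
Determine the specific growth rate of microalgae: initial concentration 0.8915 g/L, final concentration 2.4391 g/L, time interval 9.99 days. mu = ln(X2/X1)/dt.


mu = ln(X2/X1) / dt
= ln(2.4391/0.8915) / 9.99
= 0.1007 per day

0.1007 per day


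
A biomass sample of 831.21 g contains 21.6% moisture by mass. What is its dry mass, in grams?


Wd = Ww * (1 - MC/100)
= 831.21 * (1 - 21.6/100)
= 651.6686 g

651.6686 g


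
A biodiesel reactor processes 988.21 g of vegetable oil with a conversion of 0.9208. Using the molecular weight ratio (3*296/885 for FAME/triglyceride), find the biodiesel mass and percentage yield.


m_FAME = oil * conv * (3 * 296 / 885) = oil * conv * (888/885)
= 988.21 * 0.9208 * 888 / 885
= 913.0283 g
Y = m_FAME / oil * 100 = conv * (888/885) * 100
= 0.9208 * 888 / 885 * 100
= 92.39%

913.0283 g FAME; Y = 92.39%


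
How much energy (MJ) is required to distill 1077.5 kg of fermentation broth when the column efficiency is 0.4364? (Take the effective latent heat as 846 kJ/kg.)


E = m * 846 / (eta * 1000)
= 1077.5 * 846 / (0.4364 * 1000)
= 2088.8291 MJ

2088.8291 MJ


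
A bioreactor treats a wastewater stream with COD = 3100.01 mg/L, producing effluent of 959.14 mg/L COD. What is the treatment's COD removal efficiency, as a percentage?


eta = (COD_in - COD_out) / COD_in * 100
= (3100.01 - 959.14) / 3100.01 * 100
= 69.0601%

69.0601%
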